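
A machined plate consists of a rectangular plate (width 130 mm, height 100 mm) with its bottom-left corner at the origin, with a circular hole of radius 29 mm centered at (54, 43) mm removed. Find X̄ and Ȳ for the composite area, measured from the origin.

Part | A | x̄ᵢ | ȳᵢ | A·x̄ᵢ | A·ȳᵢ
plate | 13000.00 | 65.00 | 50.00 | 845000.00 | 650000.00
hole | -2642.08 | 54.00 | 43.00 | -142672.29 | -113609.42
Σ | 10357.92 |  |  | 702327.71 | 536390.58
X̄ = 702327.71 / 10357.92 = 67.81 mm
Ȳ = 536390.58 / 10357.92 = 51.79 mm

X̄ = 67.81 mm, Ȳ = 51.79 mm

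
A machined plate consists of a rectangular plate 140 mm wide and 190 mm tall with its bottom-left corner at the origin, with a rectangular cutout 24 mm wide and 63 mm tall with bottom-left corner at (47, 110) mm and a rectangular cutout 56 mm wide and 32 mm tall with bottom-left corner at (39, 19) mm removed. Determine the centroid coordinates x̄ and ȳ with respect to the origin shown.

plate: A = 140 × 190 = 26600.00, centroid at (70.00, 95.00).
hole 1: A = −(24 × 63) = -1512.00, centroid at (59.00, 141.50).
hole 2: A = −(56 × 32) = -1792.00, centroid at (67.00, 35.00).
ΣA = 23296.00 mm²
ΣAx̄ = (26600.00)(70.00) + (-1512.00)(59.00) + (-1792.00)(67.00) = 1652728.00 mm³
ΣAȳ = (26600.00)(95.00) + (-1512.00)(141.50) + (-1792.00)(35.00) = 2250332.00 mm³
x̄ = 1652728.00 / 23296.00 = 70.94 mm
ȳ = 2250332.00 / 23296.00 = 96.60 mm

x̄ = 70.94 mm, ȳ = 96.60 mm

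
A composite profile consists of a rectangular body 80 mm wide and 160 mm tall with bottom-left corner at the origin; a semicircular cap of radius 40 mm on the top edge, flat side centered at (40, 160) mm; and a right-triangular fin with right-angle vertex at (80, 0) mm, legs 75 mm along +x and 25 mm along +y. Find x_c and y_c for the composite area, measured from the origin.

Part | A | x̄ᵢ | ȳᵢ | A·x̄ᵢ | A·ȳᵢ
rectangular body | 12800.00 | 40.00 | 80.00 | 512000.00 | 1024000.00
semicircular top | 2513.27 | 40.00 | 176.98 | 100530.96 | 444790.53
triangular fin | 937.50 | 105.00 | 8.33 | 98437.50 | 7812.50
Σ | 16250.77 |  |  | 710968.46 | 1476603.03
x_c = 710968.46 / 16250.77 = 43.75 mm
y_c = 1476603.03 / 16250.77 = 90.86 mm

x_c = 43.75 mm, y_c = 90.86 mm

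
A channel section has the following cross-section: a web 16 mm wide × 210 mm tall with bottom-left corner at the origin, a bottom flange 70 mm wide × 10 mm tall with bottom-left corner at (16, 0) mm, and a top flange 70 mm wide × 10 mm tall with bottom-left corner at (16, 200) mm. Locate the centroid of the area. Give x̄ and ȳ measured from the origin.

web: A = 16 × 210 = 3360.00, centroid at (8.00, 105.00).
bottom flange: A = 70 × 10 = 700.00, centroid at (51.00, 5.00).
top flange: A = 70 × 10 = 700.00, centroid at (51.00, 205.00).
ΣA = 4760.00 mm²
ΣAx̄ = (3360.00)(8.00) + (700.00)(51.00) + (700.00)(51.00) = 98280.00 mm³
ΣAȳ = (3360.00)(105.00) + (700.00)(5.00) + (700.00)(205.00) = 499800.00 mm³
x̄ = 98280.00 / 4760.00 = 20.65 mm
ȳ = 499800.00 / 4760.00 = 105.00 mm

x̄ = 20.65 mm, ȳ = 105.00 mm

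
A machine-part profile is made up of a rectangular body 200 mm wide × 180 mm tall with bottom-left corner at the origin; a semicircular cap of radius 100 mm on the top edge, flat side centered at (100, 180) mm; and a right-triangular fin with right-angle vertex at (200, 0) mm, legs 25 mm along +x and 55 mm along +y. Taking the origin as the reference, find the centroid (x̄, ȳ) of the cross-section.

x̄ = 101.42 mm, ȳ = 128.77 mm

Part | A | x̄ᵢ | ȳᵢ | A·x̄ᵢ | A·ȳᵢ
rectangular body | 36000.00 | 100.00 | 90.00 | 3600000.00 | 3240000.00
semicircular top | 15707.96 | 100.00 | 222.44 | 1570796.33 | 3494100.05
triangular fin | 687.50 | 208.33 | 18.33 | 143229.17 | 12604.17
Σ | 52395.46 |  |  | 5314025.49 | 6746704.22
x̄ = 5314025.49 / 52395.46 = 101.42 mm
ȳ = 6746704.22 / 52395.46 = 128.77 mm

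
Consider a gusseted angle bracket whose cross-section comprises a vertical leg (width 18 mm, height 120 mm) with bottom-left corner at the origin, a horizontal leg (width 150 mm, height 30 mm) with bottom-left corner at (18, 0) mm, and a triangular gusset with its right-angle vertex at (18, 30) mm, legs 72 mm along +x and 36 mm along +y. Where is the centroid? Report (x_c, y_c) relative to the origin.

x_c = 61.89 mm, y_c = 31.62 mm

Part | A | x̄ᵢ | ȳᵢ | A·x̄ᵢ | A·ȳᵢ
vertical leg | 2160.00 | 9.00 | 60.00 | 19440.00 | 129600.00
horizontal leg | 4500.00 | 93.00 | 15.00 | 418500.00 | 67500.00
gusset | 1296.00 | 42.00 | 42.00 | 54432.00 | 54432.00
Σ | 7956.00 |  |  | 492372.00 | 251532.00
x_c = 492372.00 / 7956.00 = 61.89 mm
y_c = 251532.00 / 7956.00 = 31.62 mm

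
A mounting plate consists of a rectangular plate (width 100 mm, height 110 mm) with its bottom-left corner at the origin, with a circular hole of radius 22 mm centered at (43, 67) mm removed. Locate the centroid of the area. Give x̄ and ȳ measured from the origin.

plate: A = 100 × 110 = 11000.00, centroid at (50.00, 55.00).
hole: A = −π·22² = -1520.53, centroid at (43.00, 67.00).
ΣA = 9479.47 mm², ΣAx̄ = 484617.17 mm³, ΣAȳ = 503124.43 mm³.
x̄ = 484617.17/9479.47 = 51.12 mm; ȳ = 503124.43/9479.47 = 53.08 mm.

x̄ = 51.12 mm, ȳ = 53.08 mm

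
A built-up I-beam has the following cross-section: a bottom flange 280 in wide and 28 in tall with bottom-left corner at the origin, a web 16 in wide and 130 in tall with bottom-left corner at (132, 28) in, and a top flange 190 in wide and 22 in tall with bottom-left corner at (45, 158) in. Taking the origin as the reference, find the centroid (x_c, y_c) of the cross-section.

Part | A | x̄ᵢ | ȳᵢ | A·x̄ᵢ | A·ȳᵢ
bottom flange | 7840.00 | 140.00 | 14.00 | 1097600.00 | 109760.00
web | 2080.00 | 140.00 | 93.00 | 291200.00 | 193440.00
top flange | 4180.00 | 140.00 | 169.00 | 585200.00 | 706420.00
Σ | 14100.00 |  |  | 1974000.00 | 1009620.00
x_c = 1974000.00 / 14100.00 = 140.00 in
y_c = 1009620.00 / 14100.00 = 71.60 in

x_c = 140.00 in, y_c = 71.60 in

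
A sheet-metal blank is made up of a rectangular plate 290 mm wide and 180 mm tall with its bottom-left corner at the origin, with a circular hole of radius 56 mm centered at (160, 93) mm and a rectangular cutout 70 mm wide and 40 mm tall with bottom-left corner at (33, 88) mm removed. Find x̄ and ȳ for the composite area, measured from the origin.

Part | A | x̄ᵢ | ȳᵢ | A·x̄ᵢ | A·ȳᵢ
plate | 52200.00 | 145.00 | 90.00 | 7569000.00 | 4698000.00
hole 1 | -9852.03 | 160.00 | 93.00 | -1576325.53 | -916239.21
hole 2 | -2800.00 | 68.00 | 108.00 | -190400.00 | -302400.00
Σ | 39547.97 |  |  | 5802274.47 | 3479360.79
x̄ = 5802274.47 / 39547.97 = 146.71 mm
ȳ = 3479360.79 / 39547.97 = 87.98 mm

x̄ = 146.71 mm, ȳ = 87.98 mm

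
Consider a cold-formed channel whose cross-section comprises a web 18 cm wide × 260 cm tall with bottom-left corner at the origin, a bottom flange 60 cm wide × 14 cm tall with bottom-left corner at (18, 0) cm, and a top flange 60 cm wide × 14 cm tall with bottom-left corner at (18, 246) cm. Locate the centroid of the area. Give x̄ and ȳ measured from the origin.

x̄ = 19.30 cm, ȳ = 130.00 cm

web: A = 18 × 260 = 4680.00, centroid at (9.00, 130.00).
bottom flange: A = 60 × 14 = 840.00, centroid at (48.00, 7.00).
top flange: A = 60 × 14 = 840.00, centroid at (48.00, 253.00).
ΣA = 6360.00 cm²
ΣAx̄ = (4680.00)(9.00) + (840.00)(48.00) + (840.00)(48.00) = 122760.00 cm³
ΣAȳ = (4680.00)(130.00) + (840.00)(7.00) + (840.00)(253.00) = 826800.00 cm³
x̄ = 122760.00 / 6360.00 = 19.30 cm
ȳ = 826800.00 / 6360.00 = 130.00 cm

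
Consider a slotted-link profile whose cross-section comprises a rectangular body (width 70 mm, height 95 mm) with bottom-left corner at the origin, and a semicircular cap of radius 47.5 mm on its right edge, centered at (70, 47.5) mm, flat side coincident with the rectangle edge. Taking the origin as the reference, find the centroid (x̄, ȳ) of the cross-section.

Part | A | x̄ᵢ | ȳᵢ | A·x̄ᵢ | A·ȳᵢ
rectangular body | 6650.00 | 35.00 | 47.50 | 232750.00 | 315875.00
semicircular end | 3544.11 | 90.16 | 47.50 | 319535.56 | 168345.19
Σ | 10194.11 |  |  | 552285.56 | 484220.19
x̄ = 552285.56 / 10194.11 = 54.18 mm
ȳ = 484220.19 / 10194.11 = 47.50 mm

x̄ = 54.18 mm, ȳ = 47.50 mm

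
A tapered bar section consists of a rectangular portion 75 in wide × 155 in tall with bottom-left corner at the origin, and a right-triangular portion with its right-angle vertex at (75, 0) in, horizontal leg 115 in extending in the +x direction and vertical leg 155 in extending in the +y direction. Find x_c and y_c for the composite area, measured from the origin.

x_c = 70.41 in, y_c = 66.29 in

rectangular portion: A = 75 × 155 = 11625.00, centroid at (37.50, 77.50).
triangular portion: A = ½·115·155 = 8912.50, centroid at (113.33, 51.67).
ΣA = 20537.50 in²
ΣAx_c = (11625.00)(37.50) + (8912.50)(113.33) = 1446020.83 in³
ΣAy_c = (11625.00)(77.50) + (8912.50)(51.67) = 1361416.67 in³
x_c = 1446020.83 / 20537.50 = 70.41 in
y_c = 1361416.67 / 20537.50 = 66.29 in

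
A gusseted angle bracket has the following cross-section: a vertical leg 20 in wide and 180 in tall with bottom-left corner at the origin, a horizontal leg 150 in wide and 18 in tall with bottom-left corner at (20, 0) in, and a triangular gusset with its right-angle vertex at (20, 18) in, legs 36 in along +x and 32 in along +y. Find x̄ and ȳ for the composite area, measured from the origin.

vertical leg: A = 20 × 180 = 3600.00, centroid at (10.00, 90.00).
horizontal leg: A = 150 × 18 = 2700.00, centroid at (95.00, 9.00).
gusset: A = ½·36·32 = 576.00, centroid at (32.00, 28.67).
ΣA = 6876.00 in², ΣAx̄ = 310932.00 in³, ΣAȳ = 364812.00 in³.
x̄ = 310932.00/6876.00 = 45.22 in; ȳ = 364812.00/6876.00 = 53.06 in.

x̄ = 45.22 in, ȳ = 53.06 in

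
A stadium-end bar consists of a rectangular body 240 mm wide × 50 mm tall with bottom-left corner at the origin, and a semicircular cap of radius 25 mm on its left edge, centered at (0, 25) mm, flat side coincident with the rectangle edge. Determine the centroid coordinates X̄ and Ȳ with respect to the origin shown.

Part | A | x̄ᵢ | ȳᵢ | A·x̄ᵢ | A·ȳᵢ
rectangular body | 12000.00 | 120.00 | 25.00 | 1440000.00 | 300000.00
semicircular end | 981.75 | -10.61 | 25.00 | -10416.67 | 24543.69
Σ | 12981.75 |  |  | 1429583.33 | 324543.69
X̄ = 1429583.33 / 12981.75 = 110.12 mm
Ȳ = 324543.69 / 12981.75 = 25.00 mm

X̄ = 110.12 mm, Ȳ = 25.00 mm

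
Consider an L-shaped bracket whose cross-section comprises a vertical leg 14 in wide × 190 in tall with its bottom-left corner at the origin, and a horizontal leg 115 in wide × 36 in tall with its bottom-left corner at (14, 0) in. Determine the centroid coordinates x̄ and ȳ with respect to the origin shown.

x̄ = 46.27 in, ȳ = 48.12 in

Part | A | x̄ᵢ | ȳᵢ | A·x̄ᵢ | A·ȳᵢ
vertical leg | 2660.00 | 7.00 | 95.00 | 18620.00 | 252700.00
horizontal leg | 4140.00 | 71.50 | 18.00 | 296010.00 | 74520.00
Σ | 6800.00 |  |  | 314630.00 | 327220.00
x̄ = 314630.00 / 6800.00 = 46.27 in
ȳ = 327220.00 / 6800.00 = 48.12 in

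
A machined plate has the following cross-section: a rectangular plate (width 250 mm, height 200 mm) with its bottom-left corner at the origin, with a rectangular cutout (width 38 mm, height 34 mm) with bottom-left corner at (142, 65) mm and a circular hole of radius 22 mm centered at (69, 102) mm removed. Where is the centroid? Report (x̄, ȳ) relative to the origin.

plate: A = 250 × 200 = 50000.00, centroid at (125.00, 100.00).
hole 1: A = −(38 × 34) = -1292.00, centroid at (161.00, 82.00).
hole 2: A = −π·22² = -1520.53, centroid at (69.00, 102.00).
ΣA = 47187.47 mm²
ΣAx̄ = (50000.00)(125.00) + (-1292.00)(161.00) + (-1520.53)(69.00) = 5937071.37 mm³
ΣAȳ = (50000.00)(100.00) + (-1292.00)(82.00) + (-1520.53)(102.00) = 4738961.85 mm³
x̄ = 5937071.37 / 47187.47 = 125.82 mm
ȳ = 4738961.85 / 47187.47 = 100.43 mm

x̄ = 125.82 mm, ȳ = 100.43 mm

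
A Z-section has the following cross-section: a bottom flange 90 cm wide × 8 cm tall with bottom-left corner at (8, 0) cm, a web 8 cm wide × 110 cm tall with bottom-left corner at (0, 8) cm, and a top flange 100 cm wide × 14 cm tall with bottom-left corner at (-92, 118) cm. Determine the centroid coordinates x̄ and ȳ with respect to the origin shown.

bottom flange: A = 90 × 8 = 720.00, centroid at (53.00, 4.00).
web: A = 8 × 110 = 880.00, centroid at (4.00, 63.00).
top flange: A = 100 × 14 = 1400.00, centroid at (-42.00, 125.00).
ΣA = 3000.00 cm²
ΣAx̄ = (720.00)(53.00) + (880.00)(4.00) + (1400.00)(-42.00) = -17120.00 cm³
ΣAȳ = (720.00)(4.00) + (880.00)(63.00) + (1400.00)(125.00) = 233320.00 cm³
x̄ = -17120.00 / 3000.00 = -5.71 cm
ȳ = 233320.00 / 3000.00 = 77.77 cm

x̄ = -5.71 cm, ȳ = 77.77 cm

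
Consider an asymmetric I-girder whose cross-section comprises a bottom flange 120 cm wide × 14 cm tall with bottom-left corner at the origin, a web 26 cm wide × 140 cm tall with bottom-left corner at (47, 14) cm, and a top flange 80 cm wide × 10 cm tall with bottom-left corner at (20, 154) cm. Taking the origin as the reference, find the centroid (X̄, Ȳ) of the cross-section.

X̄ = 60.00 cm, Ȳ = 72.67 cm

Part | A | x̄ᵢ | ȳᵢ | A·x̄ᵢ | A·ȳᵢ
bottom flange | 1680.00 | 60.00 | 7.00 | 100800.00 | 11760.00
web | 3640.00 | 60.00 | 84.00 | 218400.00 | 305760.00
top flange | 800.00 | 60.00 | 159.00 | 48000.00 | 127200.00
Σ | 6120.00 |  |  | 367200.00 | 444720.00
X̄ = 367200.00 / 6120.00 = 60.00 cm
Ȳ = 444720.00 / 6120.00 = 72.67 cm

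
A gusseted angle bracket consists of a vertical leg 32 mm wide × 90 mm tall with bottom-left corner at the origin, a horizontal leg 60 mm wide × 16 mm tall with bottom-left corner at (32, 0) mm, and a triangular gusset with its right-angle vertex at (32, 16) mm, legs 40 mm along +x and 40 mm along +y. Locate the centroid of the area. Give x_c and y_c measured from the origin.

vertical leg: A = 32 × 90 = 2880.00, centroid at (16.00, 45.00).
horizontal leg: A = 60 × 16 = 960.00, centroid at (62.00, 8.00).
gusset: A = ½·40·40 = 800.00, centroid at (45.33, 29.33).
ΣA = 4640.00 mm²
ΣAx_c = (2880.00)(16.00) + (960.00)(62.00) + (800.00)(45.33) = 141866.67 mm³
ΣAy_c = (2880.00)(45.00) + (960.00)(8.00) + (800.00)(29.33) = 160746.67 mm³
x_c = 141866.67 / 4640.00 = 30.57 mm
y_c = 160746.67 / 4640.00 = 34.64 mm

x_c = 30.57 mm, y_c = 34.64 mm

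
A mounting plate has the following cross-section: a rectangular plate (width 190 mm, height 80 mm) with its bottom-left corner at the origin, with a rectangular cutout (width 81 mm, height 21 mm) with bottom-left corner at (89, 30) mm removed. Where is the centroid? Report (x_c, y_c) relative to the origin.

plate: A = 190 × 80 = 15200.00, centroid at (95.00, 40.00).
hole: A = −(81 × 21) = -1701.00, centroid at (129.50, 40.50).
ΣA = 13499.00 mm²
ΣAx_c = (15200.00)(95.00) + (-1701.00)(129.50) = 1223720.50 mm³
ΣAy_c = (15200.00)(40.00) + (-1701.00)(40.50) = 539109.50 mm³
x_c = 1223720.50 / 13499.00 = 90.65 mm
y_c = 539109.50 / 13499.00 = 39.94 mm

x_c = 90.65 mm, y_c = 39.94 mm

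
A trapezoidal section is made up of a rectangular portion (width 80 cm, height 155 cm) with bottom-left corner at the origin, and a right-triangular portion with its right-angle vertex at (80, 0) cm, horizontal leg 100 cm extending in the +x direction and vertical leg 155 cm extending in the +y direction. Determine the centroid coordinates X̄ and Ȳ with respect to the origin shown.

rectangular portion: A = 80 × 155 = 12400.00, centroid at (40.00, 77.50).
triangular portion: A = ½·100·155 = 7750.00, centroid at (113.33, 51.67).
ΣA = 20150.00 cm², ΣAX̄ = 1374333.33 cm³, ΣAȲ = 1361416.67 cm³.
X̄ = 1374333.33/20150.00 = 68.21 cm; Ȳ = 1361416.67/20150.00 = 67.56 cm.

X̄ = 68.21 cm, Ȳ = 67.56 cm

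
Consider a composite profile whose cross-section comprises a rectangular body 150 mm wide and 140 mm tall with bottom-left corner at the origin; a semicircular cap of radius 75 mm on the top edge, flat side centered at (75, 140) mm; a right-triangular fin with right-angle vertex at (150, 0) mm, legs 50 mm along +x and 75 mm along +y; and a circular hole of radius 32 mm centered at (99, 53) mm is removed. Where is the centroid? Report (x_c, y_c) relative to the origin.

x_c = 78.32 mm, y_c = 100.54 mm

rectangular body: A = 150 × 140 = 21000.00, centroid at (75.00, 70.00).
semicircular top: A = ½π·75² = 8835.73, centroid at (75.00, 171.83).
triangular fin: A = ½·50·75 = 1875.00, centroid at (166.67, 25.00).
hole: A = −π·32² = -3216.99, centroid at (99.00, 53.00).
ΣA = 28493.74 mm², ΣAx_c = 2231697.60 mm³, ΣAy_c = 2864626.59 mm³.
x_c = 2231697.60/28493.74 = 78.32 mm; y_c = 2864626.59/28493.74 = 100.54 mm.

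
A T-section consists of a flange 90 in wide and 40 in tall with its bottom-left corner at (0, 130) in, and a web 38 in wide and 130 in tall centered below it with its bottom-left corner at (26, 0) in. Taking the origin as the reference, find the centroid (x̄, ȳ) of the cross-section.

web: A = 38 × 130 = 4940.00, centroid at (45.00, 65.00).
flange: A = 90 × 40 = 3600.00, centroid at (45.00, 150.00).
ΣA = 8540.00 in²
ΣAx̄ = (4940.00)(45.00) + (3600.00)(45.00) = 384300.00 in³
ΣAȳ = (4940.00)(65.00) + (3600.00)(150.00) = 861100.00 in³
x̄ = 384300.00 / 8540.00 = 45.00 in
ȳ = 861100.00 / 8540.00 = 100.83 in

x̄ = 45.00 in, ȳ = 100.83 in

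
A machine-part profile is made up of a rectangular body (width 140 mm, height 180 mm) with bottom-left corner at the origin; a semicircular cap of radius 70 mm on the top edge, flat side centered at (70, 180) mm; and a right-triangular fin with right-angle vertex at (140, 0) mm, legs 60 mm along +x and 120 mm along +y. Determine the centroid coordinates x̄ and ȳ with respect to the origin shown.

x̄ = 78.88 mm, ȳ = 110.31 mm

rectangular body: A = 140 × 180 = 25200.00, centroid at (70.00, 90.00).
semicircular top: A = ½π·70² = 7696.90, centroid at (70.00, 209.71).
triangular fin: A = ½·60·120 = 3600.00, centroid at (160.00, 40.00).
ΣA = 36496.90 mm²
ΣAx̄ = (25200.00)(70.00) + (7696.90)(70.00) + (3600.00)(160.00) = 2878783.14 mm³
ΣAȳ = (25200.00)(90.00) + (7696.90)(209.71) + (3600.00)(40.00) = 4026109.03 mm³
x̄ = 2878783.14 / 36496.90 = 78.88 mm
ȳ = 4026109.03 / 36496.90 = 110.31 mm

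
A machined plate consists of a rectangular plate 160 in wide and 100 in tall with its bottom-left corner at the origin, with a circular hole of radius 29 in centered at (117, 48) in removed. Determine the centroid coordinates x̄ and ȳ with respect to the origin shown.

x̄ = 72.68 in, ȳ = 50.40 in

Part | A | x̄ᵢ | ȳᵢ | A·x̄ᵢ | A·ȳᵢ
plate | 16000.00 | 80.00 | 50.00 | 1280000.00 | 800000.00
hole | -2642.08 | 117.00 | 48.00 | -309123.29 | -126819.81
Σ | 13357.92 |  |  | 970876.71 | 673180.19
x̄ = 970876.71 / 13357.92 = 72.68 in
ȳ = 673180.19 / 13357.92 = 50.40 in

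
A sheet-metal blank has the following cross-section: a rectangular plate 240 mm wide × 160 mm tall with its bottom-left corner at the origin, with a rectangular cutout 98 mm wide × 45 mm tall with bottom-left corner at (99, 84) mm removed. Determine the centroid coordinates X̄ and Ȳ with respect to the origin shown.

X̄ = 116.37 mm, Ȳ = 76.56 mm

Part | A | x̄ᵢ | ȳᵢ | A·x̄ᵢ | A·ȳᵢ
plate | 38400.00 | 120.00 | 80.00 | 4608000.00 | 3072000.00
hole | -4410.00 | 148.00 | 106.50 | -652680.00 | -469665.00
Σ | 33990.00 |  |  | 3955320.00 | 2602335.00
X̄ = 3955320.00 / 33990.00 = 116.37 mm
Ȳ = 2602335.00 / 33990.00 = 76.56 mm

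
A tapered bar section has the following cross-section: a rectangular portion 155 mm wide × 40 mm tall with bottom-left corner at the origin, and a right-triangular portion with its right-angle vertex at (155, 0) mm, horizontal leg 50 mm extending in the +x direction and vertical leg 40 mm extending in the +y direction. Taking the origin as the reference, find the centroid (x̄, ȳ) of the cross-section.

x̄ = 90.58 mm, ȳ = 19.07 mm

rectangular portion: A = 155 × 40 = 6200.00, centroid at (77.50, 20.00).
triangular portion: A = ½·50·40 = 1000.00, centroid at (171.67, 13.33).
ΣA = 7200.00 mm²
ΣAx̄ = (6200.00)(77.50) + (1000.00)(171.67) = 652166.67 mm³
ΣAȳ = (6200.00)(20.00) + (1000.00)(13.33) = 137333.33 mm³
x̄ = 652166.67 / 7200.00 = 90.58 mm
ȳ = 137333.33 / 7200.00 = 19.07 mm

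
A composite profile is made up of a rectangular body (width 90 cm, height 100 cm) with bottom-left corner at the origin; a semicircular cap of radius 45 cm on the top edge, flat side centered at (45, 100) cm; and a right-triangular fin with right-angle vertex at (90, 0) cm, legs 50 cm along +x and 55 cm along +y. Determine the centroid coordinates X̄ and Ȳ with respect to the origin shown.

rectangular body: A = 90 × 100 = 9000.00, centroid at (45.00, 50.00).
semicircular top: A = ½π·45² = 3180.86, centroid at (45.00, 119.10).
triangular fin: A = ½·50·55 = 1375.00, centroid at (106.67, 18.33).
ΣA = 13555.86 cm²
ΣAX̄ = (9000.00)(45.00) + (3180.86)(45.00) + (1375.00)(106.67) = 694805.48 cm³
ΣAȲ = (9000.00)(50.00) + (3180.86)(119.10) + (1375.00)(18.33) = 854044.59 cm³
X̄ = 694805.48 / 13555.86 = 51.25 cm
Ȳ = 854044.59 / 13555.86 = 63.00 cm

X̄ = 51.25 cm, Ȳ = 63.00 cm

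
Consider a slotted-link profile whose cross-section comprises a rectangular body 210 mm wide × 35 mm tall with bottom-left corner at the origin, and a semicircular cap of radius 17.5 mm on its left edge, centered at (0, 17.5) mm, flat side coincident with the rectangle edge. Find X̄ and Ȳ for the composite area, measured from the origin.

X̄ = 98.09 mm, Ȳ = 17.50 mm

Part | A | x̄ᵢ | ȳᵢ | A·x̄ᵢ | A·ȳᵢ
rectangular body | 7350.00 | 105.00 | 17.50 | 771750.00 | 128625.00
semicircular end | 481.06 | -7.43 | 17.50 | -3572.92 | 8418.49
Σ | 7831.06 |  |  | 768177.08 | 137043.49
X̄ = 768177.08 / 7831.06 = 98.09 mm
Ȳ = 137043.49 / 7831.06 = 17.50 mm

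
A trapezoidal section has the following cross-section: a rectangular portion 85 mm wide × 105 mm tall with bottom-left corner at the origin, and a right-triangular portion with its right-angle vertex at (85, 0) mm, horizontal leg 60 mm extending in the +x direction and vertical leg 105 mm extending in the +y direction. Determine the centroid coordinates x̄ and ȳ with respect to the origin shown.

rectangular portion: A = 85 × 105 = 8925.00, centroid at (42.50, 52.50).
triangular portion: A = ½·60·105 = 3150.00, centroid at (105.00, 35.00).
ΣA = 12075.00 mm²
ΣAx̄ = (8925.00)(42.50) + (3150.00)(105.00) = 710062.50 mm³
ΣAȳ = (8925.00)(52.50) + (3150.00)(35.00) = 578812.50 mm³
x̄ = 710062.50 / 12075.00 = 58.80 mm
ȳ = 578812.50 / 12075.00 = 47.93 mm

x̄ = 58.80 mm, ȳ = 47.93 mm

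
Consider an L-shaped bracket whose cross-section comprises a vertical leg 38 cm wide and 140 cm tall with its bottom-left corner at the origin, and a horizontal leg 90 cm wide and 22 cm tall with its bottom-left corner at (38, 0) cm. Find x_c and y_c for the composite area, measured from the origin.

vertical leg: A = 38 × 140 = 5320.00, centroid at (19.00, 70.00).
horizontal leg: A = 90 × 22 = 1980.00, centroid at (83.00, 11.00).
ΣA = 7300.00 cm²
ΣAx_c = (5320.00)(19.00) + (1980.00)(83.00) = 265420.00 cm³
ΣAy_c = (5320.00)(70.00) + (1980.00)(11.00) = 394180.00 cm³
x_c = 265420.00 / 7300.00 = 36.36 cm
y_c = 394180.00 / 7300.00 = 54.00 cm

x_c = 36.36 cm, y_c = 54.00 cm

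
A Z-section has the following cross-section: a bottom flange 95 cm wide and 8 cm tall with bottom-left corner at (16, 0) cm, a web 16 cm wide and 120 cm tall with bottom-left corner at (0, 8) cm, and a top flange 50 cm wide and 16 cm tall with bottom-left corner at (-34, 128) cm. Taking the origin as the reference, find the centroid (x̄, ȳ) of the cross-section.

x̄ = 16.21 cm, ȳ = 69.66 cm

Part | A | x̄ᵢ | ȳᵢ | A·x̄ᵢ | A·ȳᵢ
bottom flange | 760.00 | 63.50 | 4.00 | 48260.00 | 3040.00
web | 1920.00 | 8.00 | 68.00 | 15360.00 | 130560.00
top flange | 800.00 | -9.00 | 136.00 | -7200.00 | 108800.00
Σ | 3480.00 |  |  | 56420.00 | 242400.00
x̄ = 56420.00 / 3480.00 = 16.21 cm
ȳ = 242400.00 / 3480.00 = 69.66 cm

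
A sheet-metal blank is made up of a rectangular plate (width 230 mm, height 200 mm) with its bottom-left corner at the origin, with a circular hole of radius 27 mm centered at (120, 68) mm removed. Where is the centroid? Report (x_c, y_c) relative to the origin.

x_c = 114.74 mm, y_c = 101.68 mm

plate: A = 230 × 200 = 46000.00, centroid at (115.00, 100.00).
hole: A = −π·27² = -2290.22, centroid at (120.00, 68.00).
ΣA = 43709.78 mm²
ΣAx_c = (46000.00)(115.00) + (-2290.22)(120.00) = 5015173.47 mm³
ΣAy_c = (46000.00)(100.00) + (-2290.22)(68.00) = 4444264.97 mm³
x_c = 5015173.47 / 43709.78 = 114.74 mm
y_c = 4444264.97 / 43709.78 = 101.68 mm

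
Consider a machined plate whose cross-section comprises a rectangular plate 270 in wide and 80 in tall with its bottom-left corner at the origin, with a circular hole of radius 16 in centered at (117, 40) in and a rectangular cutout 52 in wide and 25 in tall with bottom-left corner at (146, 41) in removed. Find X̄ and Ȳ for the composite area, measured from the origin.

X̄ = 133.28 in, Ȳ = 39.10 in

Part | A | x̄ᵢ | ȳᵢ | A·x̄ᵢ | A·ȳᵢ
plate | 21600.00 | 135.00 | 40.00 | 2916000.00 | 864000.00
hole 1 | -804.25 | 117.00 | 40.00 | -94096.98 | -32169.91
hole 2 | -1300.00 | 172.00 | 53.50 | -223600.00 | -69550.00
Σ | 19495.75 |  |  | 2598303.02 | 762280.09
X̄ = 2598303.02 / 19495.75 = 133.28 in
Ȳ = 762280.09 / 19495.75 = 39.10 in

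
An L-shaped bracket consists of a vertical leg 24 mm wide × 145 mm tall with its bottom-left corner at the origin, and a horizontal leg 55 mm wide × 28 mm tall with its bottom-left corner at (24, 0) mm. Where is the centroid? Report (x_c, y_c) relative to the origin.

x_c = 24.12 mm, y_c = 54.55 mm

vertical leg: A = 24 × 145 = 3480.00, centroid at (12.00, 72.50).
horizontal leg: A = 55 × 28 = 1540.00, centroid at (51.50, 14.00).
ΣA = 5020.00 mm², ΣAx_c = 121070.00 mm³, ΣAy_c = 273860.00 mm³.
x_c = 121070.00/5020.00 = 24.12 mm; y_c = 273860.00/5020.00 = 54.55 mm.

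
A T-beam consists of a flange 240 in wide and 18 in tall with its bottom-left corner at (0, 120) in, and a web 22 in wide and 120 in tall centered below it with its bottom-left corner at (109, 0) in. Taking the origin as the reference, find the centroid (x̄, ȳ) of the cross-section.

Part | A | x̄ᵢ | ȳᵢ | A·x̄ᵢ | A·ȳᵢ
web | 2640.00 | 120.00 | 60.00 | 316800.00 | 158400.00
flange | 4320.00 | 120.00 | 129.00 | 518400.00 | 557280.00
Σ | 6960.00 |  |  | 835200.00 | 715680.00
x̄ = 835200.00 / 6960.00 = 120.00 in
ȳ = 715680.00 / 6960.00 = 102.83 in

x̄ = 120.00 in, ȳ = 102.83 in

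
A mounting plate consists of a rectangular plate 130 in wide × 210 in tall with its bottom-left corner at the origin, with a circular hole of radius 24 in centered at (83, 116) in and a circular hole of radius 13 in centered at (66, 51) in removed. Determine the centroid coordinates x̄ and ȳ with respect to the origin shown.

x̄ = 63.67 in, ȳ = 105.35 in

plate: A = 130 × 210 = 27300.00, centroid at (65.00, 105.00).
hole 1: A = −π·24² = -1809.56, centroid at (83.00, 116.00).
hole 2: A = −π·13² = -530.93, centroid at (66.00, 51.00).
ΣA = 24959.51 in², ΣAx̄ = 1589265.41 in³, ΣAȳ = 2629513.96 in³.
x̄ = 1589265.41/24959.51 = 63.67 in; ȳ = 2629513.96/24959.51 = 105.35 in.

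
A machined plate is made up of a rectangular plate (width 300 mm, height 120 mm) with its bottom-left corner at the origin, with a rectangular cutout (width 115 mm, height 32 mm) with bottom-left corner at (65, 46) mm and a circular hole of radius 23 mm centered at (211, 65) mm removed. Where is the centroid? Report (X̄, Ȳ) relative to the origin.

Part | A | x̄ᵢ | ȳᵢ | A·x̄ᵢ | A·ȳᵢ
plate | 36000.00 | 150.00 | 60.00 | 5400000.00 | 2160000.00
hole 1 | -3680.00 | 122.50 | 62.00 | -450800.00 | -228160.00
hole 2 | -1661.90 | 211.00 | 65.00 | -350661.43 | -108023.66
Σ | 30658.10 |  |  | 4598538.57 | 1823816.34
X̄ = 4598538.57 / 30658.10 = 149.99 mm
Ȳ = 1823816.34 / 30658.10 = 59.49 mm

X̄ = 149.99 mm, Ȳ = 59.49 mm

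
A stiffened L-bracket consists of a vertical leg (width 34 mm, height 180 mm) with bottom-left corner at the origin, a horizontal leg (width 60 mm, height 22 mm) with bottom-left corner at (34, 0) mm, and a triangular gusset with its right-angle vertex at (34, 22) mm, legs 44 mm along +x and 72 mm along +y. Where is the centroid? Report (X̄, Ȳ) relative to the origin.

X̄ = 29.43 mm, Ȳ = 70.72 mm

vertical leg: A = 34 × 180 = 6120.00, centroid at (17.00, 90.00).
horizontal leg: A = 60 × 22 = 1320.00, centroid at (64.00, 11.00).
gusset: A = ½·44·72 = 1584.00, centroid at (48.67, 46.00).
ΣA = 9024.00 mm², ΣAX̄ = 265608.00 mm³, ΣAȲ = 638184.00 mm³.
X̄ = 265608.00/9024.00 = 29.43 mm; Ȳ = 638184.00/9024.00 = 70.72 mm.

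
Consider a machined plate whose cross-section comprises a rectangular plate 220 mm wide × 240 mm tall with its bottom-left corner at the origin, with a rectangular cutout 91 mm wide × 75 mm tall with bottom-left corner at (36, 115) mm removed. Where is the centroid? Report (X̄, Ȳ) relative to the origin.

plate: A = 220 × 240 = 52800.00, centroid at (110.00, 120.00).
hole: A = −(91 × 75) = -6825.00, centroid at (81.50, 152.50).
ΣA = 45975.00 mm², ΣAX̄ = 5251762.50 mm³, ΣAȲ = 5295187.50 mm³.
X̄ = 5251762.50/45975.00 = 114.23 mm; Ȳ = 5295187.50/45975.00 = 115.18 mm.

X̄ = 114.23 mm, Ȳ = 115.18 mm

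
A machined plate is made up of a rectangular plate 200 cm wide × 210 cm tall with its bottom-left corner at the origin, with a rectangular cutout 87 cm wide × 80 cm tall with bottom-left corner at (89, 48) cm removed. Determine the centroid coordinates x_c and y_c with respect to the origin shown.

Part | A | x̄ᵢ | ȳᵢ | A·x̄ᵢ | A·ȳᵢ
plate | 42000.00 | 100.00 | 105.00 | 4200000.00 | 4410000.00
hole | -6960.00 | 132.50 | 88.00 | -922200.00 | -612480.00
Σ | 35040.00 |  |  | 3277800.00 | 3797520.00
x_c = 3277800.00 / 35040.00 = 93.54 cm
y_c = 3797520.00 / 35040.00 = 108.38 cm

x_c = 93.54 cm, y_c = 108.38 cm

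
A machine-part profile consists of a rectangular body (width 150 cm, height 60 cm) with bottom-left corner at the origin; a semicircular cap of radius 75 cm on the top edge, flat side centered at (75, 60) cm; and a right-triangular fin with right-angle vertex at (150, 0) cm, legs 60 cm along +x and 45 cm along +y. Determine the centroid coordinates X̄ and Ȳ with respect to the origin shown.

Part | A | x̄ᵢ | ȳᵢ | A·x̄ᵢ | A·ȳᵢ
rectangular body | 9000.00 | 75.00 | 30.00 | 675000.00 | 270000.00
semicircular top | 8835.73 | 75.00 | 91.83 | 662679.70 | 811393.76
triangular fin | 1350.00 | 170.00 | 15.00 | 229500.00 | 20250.00
Σ | 19185.73 |  |  | 1567179.70 | 1101643.76
X̄ = 1567179.70 / 19185.73 = 81.68 cm
Ȳ = 1101643.76 / 19185.73 = 57.42 cm

X̄ = 81.68 cm, Ȳ = 57.42 cm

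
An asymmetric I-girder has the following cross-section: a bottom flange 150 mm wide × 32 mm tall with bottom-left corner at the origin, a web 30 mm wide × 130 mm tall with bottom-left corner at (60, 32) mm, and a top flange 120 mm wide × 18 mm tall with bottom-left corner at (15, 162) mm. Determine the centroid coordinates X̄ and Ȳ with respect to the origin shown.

X̄ = 75.00 mm, Ȳ = 75.92 mm

bottom flange: A = 150 × 32 = 4800.00, centroid at (75.00, 16.00).
web: A = 30 × 130 = 3900.00, centroid at (75.00, 97.00).
top flange: A = 120 × 18 = 2160.00, centroid at (75.00, 171.00).
ΣA = 10860.00 mm², ΣAX̄ = 814500.00 mm³, ΣAȲ = 824460.00 mm³.
X̄ = 814500.00/10860.00 = 75.00 mm; Ȳ = 824460.00/10860.00 = 75.92 mm.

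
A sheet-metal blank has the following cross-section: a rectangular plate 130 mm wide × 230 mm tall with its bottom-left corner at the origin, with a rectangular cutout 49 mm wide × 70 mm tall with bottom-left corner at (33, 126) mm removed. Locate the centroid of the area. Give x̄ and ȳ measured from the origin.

x̄ = 65.97 mm, ȳ = 109.04 mm

plate: A = 130 × 230 = 29900.00, centroid at (65.00, 115.00).
hole: A = −(49 × 70) = -3430.00, centroid at (57.50, 161.00).
ΣA = 26470.00 mm²
ΣAx̄ = (29900.00)(65.00) + (-3430.00)(57.50) = 1746275.00 mm³
ΣAȳ = (29900.00)(115.00) + (-3430.00)(161.00) = 2886270.00 mm³
x̄ = 1746275.00 / 26470.00 = 65.97 mm
ȳ = 2886270.00 / 26470.00 = 109.04 mm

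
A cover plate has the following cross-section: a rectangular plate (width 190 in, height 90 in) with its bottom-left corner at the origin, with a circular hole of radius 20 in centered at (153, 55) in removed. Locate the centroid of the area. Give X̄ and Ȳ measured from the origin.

Part | A | x̄ᵢ | ȳᵢ | A·x̄ᵢ | A·ȳᵢ
plate | 17100.00 | 95.00 | 45.00 | 1624500.00 | 769500.00
hole | -1256.64 | 153.00 | 55.00 | -192265.47 | -69115.04
Σ | 15843.36 |  |  | 1432234.53 | 700384.96
X̄ = 1432234.53 / 15843.36 = 90.40 in
Ȳ = 700384.96 / 15843.36 = 44.21 in

X̄ = 90.40 in, Ȳ = 44.21 in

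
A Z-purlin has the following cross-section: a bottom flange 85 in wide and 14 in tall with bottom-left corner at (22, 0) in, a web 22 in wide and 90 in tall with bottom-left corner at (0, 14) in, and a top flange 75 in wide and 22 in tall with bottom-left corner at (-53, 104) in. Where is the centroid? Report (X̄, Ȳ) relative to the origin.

bottom flange: A = 85 × 14 = 1190.00, centroid at (64.50, 7.00).
web: A = 22 × 90 = 1980.00, centroid at (11.00, 59.00).
top flange: A = 75 × 22 = 1650.00, centroid at (-15.50, 115.00).
ΣA = 4820.00 in², ΣAX̄ = 72960.00 in³, ΣAȲ = 314900.00 in³.
X̄ = 72960.00/4820.00 = 15.14 in; Ȳ = 314900.00/4820.00 = 65.33 in.

X̄ = 15.14 in, Ȳ = 65.33 in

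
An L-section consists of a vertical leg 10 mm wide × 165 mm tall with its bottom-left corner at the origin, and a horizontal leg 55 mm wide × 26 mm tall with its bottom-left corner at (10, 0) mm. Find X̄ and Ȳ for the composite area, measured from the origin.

vertical leg: A = 10 × 165 = 1650.00, centroid at (5.00, 82.50).
horizontal leg: A = 55 × 26 = 1430.00, centroid at (37.50, 13.00).
ΣA = 3080.00 mm², ΣAX̄ = 61875.00 mm³, ΣAȲ = 154715.00 mm³.
X̄ = 61875.00/3080.00 = 20.09 mm; Ȳ = 154715.00/3080.00 = 50.23 mm.

X̄ = 20.09 mm, Ȳ = 50.23 mm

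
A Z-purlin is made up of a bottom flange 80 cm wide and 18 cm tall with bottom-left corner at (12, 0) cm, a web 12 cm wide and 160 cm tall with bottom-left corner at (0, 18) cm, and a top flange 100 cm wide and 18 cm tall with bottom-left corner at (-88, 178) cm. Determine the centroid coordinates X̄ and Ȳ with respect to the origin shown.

X̄ = 3.49 cm, Ȳ = 104.21 cm

Part | A | x̄ᵢ | ȳᵢ | A·x̄ᵢ | A·ȳᵢ
bottom flange | 1440.00 | 52.00 | 9.00 | 74880.00 | 12960.00
web | 1920.00 | 6.00 | 98.00 | 11520.00 | 188160.00
top flange | 1800.00 | -38.00 | 187.00 | -68400.00 | 336600.00
Σ | 5160.00 |  |  | 18000.00 | 537720.00
X̄ = 18000.00 / 5160.00 = 3.49 cm
Ȳ = 537720.00 / 5160.00 = 104.21 cm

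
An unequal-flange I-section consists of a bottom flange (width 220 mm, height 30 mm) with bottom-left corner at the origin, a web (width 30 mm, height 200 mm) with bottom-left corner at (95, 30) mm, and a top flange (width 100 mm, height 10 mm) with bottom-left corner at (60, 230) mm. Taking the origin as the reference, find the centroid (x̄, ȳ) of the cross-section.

bottom flange: A = 220 × 30 = 6600.00, centroid at (110.00, 15.00).
web: A = 30 × 200 = 6000.00, centroid at (110.00, 130.00).
top flange: A = 100 × 10 = 1000.00, centroid at (110.00, 235.00).
ΣA = 13600.00 mm², ΣAx̄ = 1496000.00 mm³, ΣAȳ = 1114000.00 mm³.
x̄ = 1496000.00/13600.00 = 110.00 mm; ȳ = 1114000.00/13600.00 = 81.91 mm.

x̄ = 110.00 mm, ȳ = 81.91 mm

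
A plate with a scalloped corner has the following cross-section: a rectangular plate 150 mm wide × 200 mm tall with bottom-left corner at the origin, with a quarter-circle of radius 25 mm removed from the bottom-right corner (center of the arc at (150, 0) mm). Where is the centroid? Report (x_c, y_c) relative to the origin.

plate: A = 150 × 200 = 30000.00, centroid at (75.00, 100.00).
removed quarter-circle: A = −¼π·25² = -490.87, centroid at (139.39, 10.61).
ΣA = 29509.13 mm², ΣAx_c = 2181577.26 mm³, ΣAy_c = 2994791.67 mm³.
x_c = 2181577.26/29509.13 = 73.93 mm; y_c = 2994791.67/29509.13 = 101.49 mm.

x_c = 73.93 mm, y_c = 101.49 mm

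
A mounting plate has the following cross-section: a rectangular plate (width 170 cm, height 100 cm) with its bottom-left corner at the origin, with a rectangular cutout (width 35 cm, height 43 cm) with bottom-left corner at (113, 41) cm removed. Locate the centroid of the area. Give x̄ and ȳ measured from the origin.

plate: A = 170 × 100 = 17000.00, centroid at (85.00, 50.00).
hole: A = −(35 × 43) = -1505.00, centroid at (130.50, 62.50).
ΣA = 15495.00 cm², ΣAx̄ = 1248597.50 cm³, ΣAȳ = 755937.50 cm³.
x̄ = 1248597.50/15495.00 = 80.58 cm; ȳ = 755937.50/15495.00 = 48.79 cm.

x̄ = 80.58 cm, ȳ = 48.79 cm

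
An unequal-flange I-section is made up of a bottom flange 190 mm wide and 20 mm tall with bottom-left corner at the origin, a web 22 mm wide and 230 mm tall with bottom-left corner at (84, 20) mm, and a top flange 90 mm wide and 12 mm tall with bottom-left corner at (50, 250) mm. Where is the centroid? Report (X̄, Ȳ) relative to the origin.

X̄ = 95.00 mm, Ȳ = 100.36 mm

bottom flange: A = 190 × 20 = 3800.00, centroid at (95.00, 10.00).
web: A = 22 × 230 = 5060.00, centroid at (95.00, 135.00).
top flange: A = 90 × 12 = 1080.00, centroid at (95.00, 256.00).
ΣA = 9940.00 mm²
ΣAX̄ = (3800.00)(95.00) + (5060.00)(95.00) + (1080.00)(95.00) = 944300.00 mm³
ΣAȲ = (3800.00)(10.00) + (5060.00)(135.00) + (1080.00)(256.00) = 997580.00 mm³
X̄ = 944300.00 / 9940.00 = 95.00 mm
Ȳ = 997580.00 / 9940.00 = 100.36 mm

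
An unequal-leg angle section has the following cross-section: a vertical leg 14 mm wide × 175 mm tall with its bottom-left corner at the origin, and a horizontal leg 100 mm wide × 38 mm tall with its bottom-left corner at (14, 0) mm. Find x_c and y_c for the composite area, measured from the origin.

Part | A | x̄ᵢ | ȳᵢ | A·x̄ᵢ | A·ȳᵢ
vertical leg | 2450.00 | 7.00 | 87.50 | 17150.00 | 214375.00
horizontal leg | 3800.00 | 64.00 | 19.00 | 243200.00 | 72200.00
Σ | 6250.00 |  |  | 260350.00 | 286575.00
x_c = 260350.00 / 6250.00 = 41.66 mm
y_c = 286575.00 / 6250.00 = 45.85 mm

x_c = 41.66 mm, y_c = 45.85 mm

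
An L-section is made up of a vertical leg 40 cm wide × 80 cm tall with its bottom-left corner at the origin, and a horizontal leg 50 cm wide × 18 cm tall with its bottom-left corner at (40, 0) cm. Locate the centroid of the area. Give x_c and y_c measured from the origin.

x_c = 29.88 cm, y_c = 33.20 cm

vertical leg: A = 40 × 80 = 3200.00, centroid at (20.00, 40.00).
horizontal leg: A = 50 × 18 = 900.00, centroid at (65.00, 9.00).
ΣA = 4100.00 cm²
ΣAx_c = (3200.00)(20.00) + (900.00)(65.00) = 122500.00 cm³
ΣAy_c = (3200.00)(40.00) + (900.00)(9.00) = 136100.00 cm³
x_c = 122500.00 / 4100.00 = 29.88 cm
y_c = 136100.00 / 4100.00 = 33.20 cm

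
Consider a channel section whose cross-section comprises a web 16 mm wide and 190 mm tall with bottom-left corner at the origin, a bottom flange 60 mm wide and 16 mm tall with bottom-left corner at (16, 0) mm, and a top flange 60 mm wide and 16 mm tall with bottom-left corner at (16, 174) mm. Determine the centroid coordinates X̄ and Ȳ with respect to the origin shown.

X̄ = 22.71 mm, Ȳ = 95.00 mm

web: A = 16 × 190 = 3040.00, centroid at (8.00, 95.00).
bottom flange: A = 60 × 16 = 960.00, centroid at (46.00, 8.00).
top flange: A = 60 × 16 = 960.00, centroid at (46.00, 182.00).
ΣA = 4960.00 mm², ΣAX̄ = 112640.00 mm³, ΣAȲ = 471200.00 mm³.
X̄ = 112640.00/4960.00 = 22.71 mm; Ȳ = 471200.00/4960.00 = 95.00 mm.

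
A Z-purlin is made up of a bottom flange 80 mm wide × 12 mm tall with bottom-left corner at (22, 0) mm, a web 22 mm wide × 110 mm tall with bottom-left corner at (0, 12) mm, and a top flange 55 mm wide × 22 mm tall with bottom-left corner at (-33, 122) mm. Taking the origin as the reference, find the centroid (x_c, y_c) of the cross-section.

x_c = 17.32 mm, y_c = 71.64 mm

bottom flange: A = 80 × 12 = 960.00, centroid at (62.00, 6.00).
web: A = 22 × 110 = 2420.00, centroid at (11.00, 67.00).
top flange: A = 55 × 22 = 1210.00, centroid at (-5.50, 133.00).
ΣA = 4590.00 mm²
ΣAx_c = (960.00)(62.00) + (2420.00)(11.00) + (1210.00)(-5.50) = 79485.00 mm³
ΣAy_c = (960.00)(6.00) + (2420.00)(67.00) + (1210.00)(133.00) = 328830.00 mm³
x_c = 79485.00 / 4590.00 = 17.32 mm
y_c = 328830.00 / 4590.00 = 71.64 mm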